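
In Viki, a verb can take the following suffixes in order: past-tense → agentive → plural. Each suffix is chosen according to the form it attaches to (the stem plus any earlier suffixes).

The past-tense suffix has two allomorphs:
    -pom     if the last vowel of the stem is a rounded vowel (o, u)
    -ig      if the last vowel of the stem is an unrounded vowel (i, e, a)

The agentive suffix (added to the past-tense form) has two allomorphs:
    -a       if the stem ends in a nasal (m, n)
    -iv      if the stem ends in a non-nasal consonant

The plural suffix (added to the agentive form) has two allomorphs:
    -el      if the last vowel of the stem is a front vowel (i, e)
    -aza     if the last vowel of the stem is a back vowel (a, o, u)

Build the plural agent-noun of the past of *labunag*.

*labunag* — last vowel /a/ (an unrounded vowel) → -ig → *labunagig*.
The past-tense form *labunagig* — final consonant /g/ (non-nasal) → -iv → *labunagigiv*.
Since the last vowel of the agentive form *labunagigiv* is /i/ (a front vowel), it takes -el, giving *labunagigivel*.

labunagigivel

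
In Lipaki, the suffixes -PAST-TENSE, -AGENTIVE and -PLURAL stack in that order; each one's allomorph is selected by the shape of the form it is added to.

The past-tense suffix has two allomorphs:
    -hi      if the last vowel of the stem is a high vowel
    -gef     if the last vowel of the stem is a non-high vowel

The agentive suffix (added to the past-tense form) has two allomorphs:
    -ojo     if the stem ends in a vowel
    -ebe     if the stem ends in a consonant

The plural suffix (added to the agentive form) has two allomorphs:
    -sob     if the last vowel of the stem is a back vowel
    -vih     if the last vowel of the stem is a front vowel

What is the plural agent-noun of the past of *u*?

uhiojosob

*u* — last vowel /u/ (a high vowel) → -hi → *uhi*.
The final sound of the past-tense form *uhi* is /i/, which is a vowel, so the agentive suffix is -ojo, giving *uhiojo*.
The agentive form *uhiojo*: last vowel = /o/, a back vowel → -sob → *uhiojosob*.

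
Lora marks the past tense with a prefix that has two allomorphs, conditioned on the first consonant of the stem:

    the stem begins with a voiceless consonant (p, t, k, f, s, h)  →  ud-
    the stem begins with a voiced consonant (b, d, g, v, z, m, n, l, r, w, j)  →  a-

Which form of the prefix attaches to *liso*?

Since the first consonant of *liso* is /l/ (voiced), it takes a-.

a-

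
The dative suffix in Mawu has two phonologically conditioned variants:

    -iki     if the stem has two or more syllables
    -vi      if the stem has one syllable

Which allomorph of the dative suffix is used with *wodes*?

-iki

*wodes* has 2 syllables, so the suffix is -iki.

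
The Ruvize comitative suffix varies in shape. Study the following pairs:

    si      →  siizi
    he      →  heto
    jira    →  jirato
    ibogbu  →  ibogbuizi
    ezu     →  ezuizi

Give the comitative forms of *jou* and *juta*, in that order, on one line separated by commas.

jouizi, jutato

The suffix is conditioned by the last vowel: -izi when the last vowel of the stem is a high vowel (*si*, *ibogbu*, *ezu*); -to when the last vowel of the stem is a non-high vowel (*he*, *jira*).
*jou* — last vowel /u/ (a high vowel) → -izi → *jouizi*.
Since the last vowel of *juta* is /a/ (a non-high vowel), it takes -to, giving *jutato*.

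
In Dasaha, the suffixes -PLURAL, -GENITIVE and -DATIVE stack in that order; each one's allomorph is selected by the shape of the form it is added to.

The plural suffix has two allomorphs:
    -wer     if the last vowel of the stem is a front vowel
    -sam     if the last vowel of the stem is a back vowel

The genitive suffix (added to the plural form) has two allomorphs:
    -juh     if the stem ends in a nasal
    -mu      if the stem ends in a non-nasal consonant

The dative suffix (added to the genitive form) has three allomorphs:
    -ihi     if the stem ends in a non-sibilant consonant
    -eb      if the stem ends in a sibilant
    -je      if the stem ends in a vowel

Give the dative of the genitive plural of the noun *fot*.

*fot* — last vowel /o/ (a back vowel) → -sam → *fotsam*.
Since the final consonant of the plural form *fotsam* is /m/ (a nasal), it takes -juh, giving *fotsamjuh*.
The genitive form *fotsamjuh* — final sound /h/ (a non-sibilant consonant) → -ihi → *fotsamjuhihi*.

fotsamjuhihi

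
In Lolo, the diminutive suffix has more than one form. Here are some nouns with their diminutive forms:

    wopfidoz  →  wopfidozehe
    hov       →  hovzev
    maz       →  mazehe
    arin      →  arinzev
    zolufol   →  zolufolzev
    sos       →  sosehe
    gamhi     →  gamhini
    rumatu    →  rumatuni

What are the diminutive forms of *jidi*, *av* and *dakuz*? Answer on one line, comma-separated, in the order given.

The suffix is conditioned by the final sound: -ehe when the stem ends in a sibilant (*wopfidoz*, *maz*, *sos*); -zev when the stem ends in a non-sibilant consonant (*hov*, *arin*, *zolufol*); -ni when the stem ends in a vowel (*gamhi*, *rumatu*).
*jidi*: final sound = /i/, a vowel → -ni → *jidini*.
Since the final sound of *av* is /v/ (a non-sibilant consonant), it takes -zev, giving *avzev*.
The final sound of *dakuz* is /z/, which is a sibilant, so the suffix is -ehe, giving *dakuzehe*.

jidini, avzev, dakuzehe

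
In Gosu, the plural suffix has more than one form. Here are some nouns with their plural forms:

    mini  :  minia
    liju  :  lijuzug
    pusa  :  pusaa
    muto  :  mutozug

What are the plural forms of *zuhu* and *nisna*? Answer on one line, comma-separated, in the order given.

The alternation tracks the last vowel of the stem — -zug when the last vowel of the stem is a rounded vowel (*liju*, *muto*); -a when the last vowel of the stem is an unrounded vowel (*mini*, *pusa*).
Since the last vowel of *zuhu* is /u/ (a rounded vowel), it takes -zug, giving *zuhuzug*.
Since the last vowel of *nisna* is /a/ (an unrounded vowel), it takes -a, giving *nisnaa*.

zuhuzug, nisnaa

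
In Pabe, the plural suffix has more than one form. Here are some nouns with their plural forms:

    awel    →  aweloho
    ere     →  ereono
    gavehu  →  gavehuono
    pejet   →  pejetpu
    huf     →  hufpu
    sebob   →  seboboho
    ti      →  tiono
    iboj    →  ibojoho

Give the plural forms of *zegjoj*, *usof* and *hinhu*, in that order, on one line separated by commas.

zegjojoho, usofpu, hinhuono

Looking at the final sound of each stem: -pu when the stem ends in a voiceless consonant (*pejet*, *huf*); -oho when the stem ends in a voiced consonant (*awel*, *sebob*, *iboj*); -ono when the stem ends in a vowel (*ere*, *gavehu*, *ti*).
Since the final sound of *zegjoj* is /j/ (a voiced consonant), it takes -oho, giving *zegjojoho*.
The final sound of *usof* is /f/, which is a voiceless consonant, so the suffix is -pu, giving *usofpu*.
The final sound of *hinhu* is /u/, which is a vowel, so the suffix is -ono, giving *hinhuono*.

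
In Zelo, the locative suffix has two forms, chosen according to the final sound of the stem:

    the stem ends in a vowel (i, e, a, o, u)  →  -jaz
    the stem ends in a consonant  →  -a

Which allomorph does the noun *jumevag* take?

*jumevag* — final sound /g/ (a consonant) → -a.

-a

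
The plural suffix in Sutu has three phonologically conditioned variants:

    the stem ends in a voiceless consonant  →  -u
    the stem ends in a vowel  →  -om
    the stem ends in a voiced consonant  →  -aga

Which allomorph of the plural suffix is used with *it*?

*it* — final sound /t/ (a voiceless consonant) → -u.

-u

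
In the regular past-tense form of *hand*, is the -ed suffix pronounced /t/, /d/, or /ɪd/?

/ɪd/

The stem *hand* ends in /t/ or /d/.
The -ed suffix is realized as /ɪd/ after /t, d/; as /t/ after other voiceless consonants; and as /d/ after other voiced sounds.
So -ed on *hand* is pronounced /ɪd/.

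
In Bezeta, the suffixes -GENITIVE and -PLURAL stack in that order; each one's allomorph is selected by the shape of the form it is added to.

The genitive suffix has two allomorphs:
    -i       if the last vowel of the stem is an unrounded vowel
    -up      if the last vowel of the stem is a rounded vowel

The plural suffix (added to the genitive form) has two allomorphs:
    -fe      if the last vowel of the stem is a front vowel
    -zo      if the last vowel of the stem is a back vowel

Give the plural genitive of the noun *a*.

aife

The last vowel of *a* is /a/, which is an unrounded vowel, so the genitive suffix is -i, giving *ai*.
Since the last vowel of the genitive form *ai* is /i/ (a front vowel), it takes -fe, giving *aife*.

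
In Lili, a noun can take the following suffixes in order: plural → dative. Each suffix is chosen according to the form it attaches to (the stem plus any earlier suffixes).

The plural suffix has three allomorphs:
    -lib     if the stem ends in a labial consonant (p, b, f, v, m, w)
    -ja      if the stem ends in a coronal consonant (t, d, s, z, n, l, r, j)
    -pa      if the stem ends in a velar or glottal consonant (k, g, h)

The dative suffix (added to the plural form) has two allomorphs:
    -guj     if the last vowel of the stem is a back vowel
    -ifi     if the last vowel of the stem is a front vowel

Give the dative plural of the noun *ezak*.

Since the final consonant of *ezak* is /k/ (velar/glottal), it takes -pa, giving *ezakpa*.
The plural form *ezakpa*: last vowel = /a/, a back vowel → -guj → *ezakpaguj*.

ezakpaguj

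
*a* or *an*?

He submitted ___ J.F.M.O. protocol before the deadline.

a

The indefinite article is chosen by the initial *sound* of the following word, not its spelling.
The initialism *J.F.M.O.* is read letter by letter; the first letter, J, is pronounced /dʒeɪ/, which begins with a consonant sound.
So the article is *a*: He submitted a J.F.M.O. protocol before the deadline.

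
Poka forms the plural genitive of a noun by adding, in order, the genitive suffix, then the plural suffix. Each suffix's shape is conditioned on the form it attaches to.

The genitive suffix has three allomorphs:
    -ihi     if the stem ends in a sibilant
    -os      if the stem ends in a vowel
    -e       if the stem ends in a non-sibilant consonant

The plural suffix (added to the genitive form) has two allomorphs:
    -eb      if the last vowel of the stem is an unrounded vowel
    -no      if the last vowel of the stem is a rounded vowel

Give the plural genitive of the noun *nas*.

*nas*: final sound = /s/, a sibilant → -ihi → *nasihi*.
The genitive form *nasihi*: last vowel = /i/, an unrounded vowel → -eb → *nasihieb*.

nasihieb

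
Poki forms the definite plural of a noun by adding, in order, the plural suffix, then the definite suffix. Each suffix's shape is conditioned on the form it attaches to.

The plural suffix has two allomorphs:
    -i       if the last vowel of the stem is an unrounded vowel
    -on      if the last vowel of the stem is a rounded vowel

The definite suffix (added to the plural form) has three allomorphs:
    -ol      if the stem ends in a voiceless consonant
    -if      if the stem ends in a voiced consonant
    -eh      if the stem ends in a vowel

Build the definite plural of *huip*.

*huip* — last vowel /i/ (an unrounded vowel) → -i → *huipi*.
The final sound of the plural form *huipi* is /i/, which is a vowel, so the definite suffix is -eh, giving *huipieh*.

huipieh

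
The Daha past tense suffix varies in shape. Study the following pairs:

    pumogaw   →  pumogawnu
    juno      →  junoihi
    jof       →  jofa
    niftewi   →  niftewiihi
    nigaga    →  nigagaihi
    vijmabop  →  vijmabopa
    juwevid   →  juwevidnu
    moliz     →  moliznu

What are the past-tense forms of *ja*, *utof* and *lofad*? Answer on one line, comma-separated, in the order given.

jaihi, utofa, lofadnu

Looking at the final sound of each stem: -a when the stem ends in a voiceless consonant (*jof*, *vijmabop*); -nu when the stem ends in a voiced consonant (*pumogaw*, *juwevid*, *moliz*); -ihi when the stem ends in a vowel (*juno*, *niftewi*, *nigaga*).
*ja* — final sound /a/ (a vowel) → -ihi → *jaihi*.
*utof*: final sound = /f/, a voiceless consonant → -a → *utofa*.
The final sound of *lofad* is /d/, which is a voiced consonant, so the suffix is -nu, giving *lofadnu*.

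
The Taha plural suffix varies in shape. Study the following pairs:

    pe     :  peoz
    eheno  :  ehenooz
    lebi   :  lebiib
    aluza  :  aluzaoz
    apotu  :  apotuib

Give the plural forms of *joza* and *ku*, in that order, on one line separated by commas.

jozaoz, kuib

The suffix is conditioned by the last vowel: -ib when the last vowel of the stem is a high vowel (*lebi*, *apotu*); -oz when the last vowel of the stem is a non-high vowel (*pe*, *eheno*, *aluza*).
*joza* — last vowel /a/ (a non-high vowel) → -oz → *jozaoz*.
*ku* — last vowel /u/ (a high vowel) → -ib → *kuib*.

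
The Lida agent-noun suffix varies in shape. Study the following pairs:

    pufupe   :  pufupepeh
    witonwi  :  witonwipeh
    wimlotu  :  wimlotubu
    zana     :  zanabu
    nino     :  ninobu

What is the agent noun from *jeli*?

The pattern is front/back vowel harmony: -peh when the last vowel of the stem is a front vowel (*pufupe*, *witonwi*); -bu when the last vowel of the stem is a back vowel (*wimlotu*, *zana*, *nino*).
*jeli* — last vowel /i/ (a front vowel) → -peh → *jelipeh*.

jelipeh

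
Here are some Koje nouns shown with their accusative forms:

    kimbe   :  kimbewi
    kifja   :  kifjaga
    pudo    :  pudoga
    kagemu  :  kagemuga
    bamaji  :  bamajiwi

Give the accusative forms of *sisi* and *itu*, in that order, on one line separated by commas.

sisiwi, ituga

Looking at the last vowel of each stem: -wi when the last vowel of the stem is a front vowel (*kimbe*, *bamaji*); -ga when the last vowel of the stem is a back vowel (*kifja*, *pudo*, *kagemu*).
The last vowel of *sisi* is /i/, which is a front vowel, so the suffix is -wi, giving *sisiwi*.
*itu* — last vowel /u/ (a back vowel) → -ga → *ituga*.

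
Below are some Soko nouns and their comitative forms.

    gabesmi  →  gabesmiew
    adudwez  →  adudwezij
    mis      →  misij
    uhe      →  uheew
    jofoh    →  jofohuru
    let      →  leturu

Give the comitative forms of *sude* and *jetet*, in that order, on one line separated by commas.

The alternation tracks the final sound of the stem — -ij when the stem ends in a sibilant (*adudwez*, *mis*); -uru when the stem ends in a non-sibilant consonant (*jofoh*, *let*); -ew when the stem ends in a vowel (*gabesmi*, *uhe*).
Since the final sound of *sude* is /e/ (a vowel), it takes -ew, giving *sudeew*.
The final sound of *jetet* is /t/, which is a non-sibilant consonant, so the suffix is -uru, giving *jeteturu*.

sudeew, jeteturu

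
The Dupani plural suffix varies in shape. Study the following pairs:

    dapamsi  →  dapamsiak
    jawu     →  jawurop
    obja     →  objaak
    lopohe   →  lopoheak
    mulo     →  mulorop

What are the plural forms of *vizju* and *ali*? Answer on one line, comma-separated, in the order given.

vizjurop, aliak

The alternation tracks the last vowel of the stem — -rop when the last vowel of the stem is a rounded vowel (*jawu*, *mulo*); -ak when the last vowel of the stem is an unrounded vowel (*dapamsi*, *obja*, *lopohe*).
Since the last vowel of *vizju* is /u/ (a rounded vowel), it takes -rop, giving *vizjurop*.
Since the last vowel of *ali* is /i/ (an unrounded vowel), it takes -ak, giving *aliak*.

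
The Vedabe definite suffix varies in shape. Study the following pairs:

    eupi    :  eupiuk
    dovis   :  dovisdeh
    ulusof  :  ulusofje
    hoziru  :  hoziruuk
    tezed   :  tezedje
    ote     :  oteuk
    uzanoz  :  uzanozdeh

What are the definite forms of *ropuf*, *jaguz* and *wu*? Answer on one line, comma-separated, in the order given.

The pattern is sibilance of the final sound: -deh when the stem ends in a sibilant (*dovis*, *uzanoz*); -je when the stem ends in a non-sibilant consonant (*ulusof*, *tezed*); -uk when the stem ends in a vowel (*eupi*, *hoziru*, *ote*).
The final sound of *ropuf* is /f/, which is a non-sibilant consonant, so the suffix is -je, giving *ropufje*.
Since the final sound of *jaguz* is /z/ (a sibilant), it takes -deh, giving *jaguzdeh*.
Since the final sound of *wu* is /u/ (a vowel), it takes -uk, giving *wuuk*.

ropufje, jaguzdeh, wuuk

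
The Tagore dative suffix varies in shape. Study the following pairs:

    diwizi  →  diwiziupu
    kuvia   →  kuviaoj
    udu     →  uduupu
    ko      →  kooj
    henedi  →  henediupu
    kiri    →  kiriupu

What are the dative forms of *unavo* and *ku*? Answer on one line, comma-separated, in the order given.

unavooj, kuupu

The pattern is height harmony: -upu when the last vowel of the stem is a high vowel (*diwizi*, *udu*, *henedi*, *kiri*); -oj when the last vowel of the stem is a non-high vowel (*kuvia*, *ko*).
The last vowel of *unavo* is /o/, which is a non-high vowel, so the suffix is -oj, giving *unavooj*.
*ku* — last vowel /u/ (a high vowel) → -upu → *kuupu*.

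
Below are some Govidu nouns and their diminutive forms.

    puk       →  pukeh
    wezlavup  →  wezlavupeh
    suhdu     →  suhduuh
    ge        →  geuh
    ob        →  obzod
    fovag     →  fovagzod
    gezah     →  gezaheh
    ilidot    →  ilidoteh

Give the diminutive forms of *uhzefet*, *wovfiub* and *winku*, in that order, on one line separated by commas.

The alternation tracks the final sound of the stem — -eh when the stem ends in a voiceless consonant (*puk*, *wezlavup*, *gezah*, *ilidot*); -zod when the stem ends in a voiced consonant (*ob*, *fovag*); -uh when the stem ends in a vowel (*suhdu*, *ge*).
*uhzefet*: final sound = /t/, a voiceless consonant → -eh → *uhzefeteh*.
The final sound of *wovfiub* is /b/, which is a voiced consonant, so the suffix is -zod, giving *wovfiubzod*.
*winku*: final sound = /u/, a vowel → -uh → *winkuuh*.

uhzefeteh, wovfiubzod, winkuuh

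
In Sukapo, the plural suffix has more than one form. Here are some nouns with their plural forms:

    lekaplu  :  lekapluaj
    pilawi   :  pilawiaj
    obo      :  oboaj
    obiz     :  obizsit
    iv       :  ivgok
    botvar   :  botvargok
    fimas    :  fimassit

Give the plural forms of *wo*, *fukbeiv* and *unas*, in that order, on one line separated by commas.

woaj, fukbeivgok, unassit

The alternation tracks the final sound of the stem — -sit when the stem ends in a sibilant (*obiz*, *fimas*); -gok when the stem ends in a non-sibilant consonant (*iv*, *botvar*); -aj when the stem ends in a vowel (*lekaplu*, *pilawi*, *obo*).
*wo*: final sound = /o/, a vowel → -aj → *woaj*.
Since the final sound of *fukbeiv* is /v/ (a non-sibilant consonant), it takes -gok, giving *fukbeivgok*.
Since the final sound of *unas* is /s/ (a sibilant), it takes -sit, giving *unassit*.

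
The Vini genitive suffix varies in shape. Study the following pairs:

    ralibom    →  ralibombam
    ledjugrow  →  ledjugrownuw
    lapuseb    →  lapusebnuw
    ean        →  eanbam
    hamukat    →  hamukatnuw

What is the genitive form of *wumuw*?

wumuwnuw

The suffix is conditioned by the final consonant: -bam when the stem ends in a nasal (*ralibom*, *ean*); -nuw when the stem ends in a non-nasal consonant (*ledjugrow*, *lapuseb*, *hamukat*).
The final consonant of *wumuw* is /w/, which is non-nasal, so the suffix is -nuw, giving *wumuwnuw*.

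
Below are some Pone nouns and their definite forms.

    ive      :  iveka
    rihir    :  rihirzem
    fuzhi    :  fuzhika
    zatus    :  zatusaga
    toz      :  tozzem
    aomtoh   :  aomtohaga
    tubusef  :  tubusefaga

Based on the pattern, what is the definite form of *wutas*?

The pattern is voicing of the final sound: -aga when the stem ends in a voiceless consonant (*zatus*, *aomtoh*, *tubusef*); -zem when the stem ends in a voiced consonant (*rihir*, *toz*); -ka when the stem ends in a vowel (*ive*, *fuzhi*).
Since the final sound of *wutas* is /s/ (a voiceless consonant), it takes -aga, giving *wutasaga*.

wutasaga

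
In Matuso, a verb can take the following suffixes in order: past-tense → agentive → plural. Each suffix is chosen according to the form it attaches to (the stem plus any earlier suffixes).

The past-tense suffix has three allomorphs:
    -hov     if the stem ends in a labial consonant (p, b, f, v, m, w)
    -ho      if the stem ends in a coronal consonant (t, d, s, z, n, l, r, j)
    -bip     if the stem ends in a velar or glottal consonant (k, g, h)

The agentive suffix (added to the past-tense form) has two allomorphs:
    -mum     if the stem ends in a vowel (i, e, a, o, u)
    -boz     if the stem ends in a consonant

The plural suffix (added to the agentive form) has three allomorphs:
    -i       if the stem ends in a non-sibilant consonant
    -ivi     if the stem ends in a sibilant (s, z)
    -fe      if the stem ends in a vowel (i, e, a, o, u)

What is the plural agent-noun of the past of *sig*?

Since the final consonant of *sig* is /g/ (velar/glottal), it takes -bip, giving *sigbip*.
Since the final sound of the past-tense form *sigbip* is /p/ (a consonant), it takes -boz, giving *sigbipboz*.
Since the final sound of the agentive form *sigbipboz* is /z/ (a sibilant), it takes -ivi, giving *sigbipbozivi*.

sigbipbozivi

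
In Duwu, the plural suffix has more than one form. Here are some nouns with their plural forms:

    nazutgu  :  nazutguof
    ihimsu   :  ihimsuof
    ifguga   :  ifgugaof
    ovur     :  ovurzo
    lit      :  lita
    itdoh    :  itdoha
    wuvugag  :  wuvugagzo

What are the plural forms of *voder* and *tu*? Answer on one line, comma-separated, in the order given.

The suffix is conditioned by the final sound: -a when the stem ends in a voiceless consonant (*lit*, *itdoh*); -zo when the stem ends in a voiced consonant (*ovur*, *wuvugag*); -of when the stem ends in a vowel (*nazutgu*, *ihimsu*, *ifguga*).
Since the final sound of *voder* is /r/ (a voiced consonant), it takes -zo, giving *voderzo*.
*tu*: final sound = /u/, a vowel → -of → *tuof*.

voderzo, tuof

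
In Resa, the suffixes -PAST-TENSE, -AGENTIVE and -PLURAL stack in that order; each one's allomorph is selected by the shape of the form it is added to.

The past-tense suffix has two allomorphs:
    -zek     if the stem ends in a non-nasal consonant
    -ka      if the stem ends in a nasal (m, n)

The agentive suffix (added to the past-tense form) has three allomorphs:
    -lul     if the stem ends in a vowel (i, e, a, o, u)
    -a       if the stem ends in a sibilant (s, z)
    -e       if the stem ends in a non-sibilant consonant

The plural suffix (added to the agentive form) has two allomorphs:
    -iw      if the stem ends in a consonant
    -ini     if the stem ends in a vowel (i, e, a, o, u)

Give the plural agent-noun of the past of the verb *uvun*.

*uvun*: final consonant = /n/, a nasal → -ka → *uvunka*.
Since the final sound of the past-tense form *uvunka* is /a/ (a vowel), it takes -lul, giving *uvunkalul*.
The final sound of the agentive form *uvunkalul* is /l/, which is a consonant, so the plural suffix is -iw, giving *uvunkaluliw*.

uvunkaluliw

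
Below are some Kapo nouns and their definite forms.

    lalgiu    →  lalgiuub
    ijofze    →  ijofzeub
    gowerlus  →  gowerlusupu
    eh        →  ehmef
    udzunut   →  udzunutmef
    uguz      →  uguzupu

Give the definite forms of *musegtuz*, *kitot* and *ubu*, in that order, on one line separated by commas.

The alternation tracks the final sound of the stem — -upu when the stem ends in a sibilant (*gowerlus*, *uguz*); -mef when the stem ends in a non-sibilant consonant (*eh*, *udzunut*); -ub when the stem ends in a vowel (*lalgiu*, *ijofze*).
Since the final sound of *musegtuz* is /z/ (a sibilant), it takes -upu, giving *musegtuzupu*.
Since the final sound of *kitot* is /t/ (a non-sibilant consonant), it takes -mef, giving *kitotmef*.
Since the final sound of *ubu* is /u/ (a vowel), it takes -ub, giving *ubuub*.

musegtuzupu, kitotmef, ubuub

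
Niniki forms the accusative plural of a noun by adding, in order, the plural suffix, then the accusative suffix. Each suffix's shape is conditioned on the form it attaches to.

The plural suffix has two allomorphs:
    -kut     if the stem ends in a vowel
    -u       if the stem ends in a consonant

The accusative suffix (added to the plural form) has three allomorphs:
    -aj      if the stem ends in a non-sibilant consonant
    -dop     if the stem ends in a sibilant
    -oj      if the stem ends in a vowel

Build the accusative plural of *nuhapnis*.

*nuhapnis*: final sound = /s/, a consonant → -u → *nuhapnisu*.
Since the final sound of the plural form *nuhapnisu* is /u/ (a vowel), it takes -oj, giving *nuhapnisuoj*.

nuhapnisuoj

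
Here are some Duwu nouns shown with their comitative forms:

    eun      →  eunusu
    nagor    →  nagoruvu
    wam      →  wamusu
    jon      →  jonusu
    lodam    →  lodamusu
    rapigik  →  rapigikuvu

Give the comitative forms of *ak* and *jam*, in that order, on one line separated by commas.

The alternation tracks the final consonant of the stem — -usu when the stem ends in a nasal (*eun*, *wam*, *jon*, *lodam*); -uvu when the stem ends in a non-nasal consonant (*nagor*, *rapigik*).
*ak* — final consonant /k/ (non-nasal) → -uvu → *akuvu*.
The final consonant of *jam* is /m/, which is a nasal, so the suffix is -usu, giving *jamusu*.

akuvu, jamusu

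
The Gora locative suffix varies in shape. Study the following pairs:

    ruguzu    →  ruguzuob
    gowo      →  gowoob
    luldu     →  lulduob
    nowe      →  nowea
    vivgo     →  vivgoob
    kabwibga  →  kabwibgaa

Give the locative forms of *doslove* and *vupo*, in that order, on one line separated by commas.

The suffix is conditioned by the last vowel: -ob when the last vowel of the stem is a rounded vowel (*ruguzu*, *gowo*, *luldu*, *vivgo*); -a when the last vowel of the stem is an unrounded vowel (*nowe*, *kabwibga*).
*doslove* — last vowel /e/ (an unrounded vowel) → -a → *doslovea*.
Since the last vowel of *vupo* is /o/ (a rounded vowel), it takes -ob, giving *vupoob*.

doslovea, vupoob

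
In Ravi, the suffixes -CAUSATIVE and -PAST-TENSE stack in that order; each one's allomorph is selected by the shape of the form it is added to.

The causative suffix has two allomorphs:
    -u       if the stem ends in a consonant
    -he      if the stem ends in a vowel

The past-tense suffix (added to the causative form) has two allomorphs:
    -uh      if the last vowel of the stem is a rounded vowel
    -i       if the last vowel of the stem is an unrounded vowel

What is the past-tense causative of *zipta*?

ziptahei

The final sound of *zipta* is /a/, which is a vowel, so the causative suffix is -he, giving *ziptahe*.
Since the last vowel of the causative form *ziptahe* is /e/ (an unrounded vowel), it takes -i, giving *ziptahei*.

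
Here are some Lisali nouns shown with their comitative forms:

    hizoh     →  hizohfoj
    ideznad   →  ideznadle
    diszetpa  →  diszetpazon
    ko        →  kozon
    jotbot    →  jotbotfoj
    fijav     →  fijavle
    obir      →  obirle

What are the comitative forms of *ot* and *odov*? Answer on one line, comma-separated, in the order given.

otfoj, odovle

The pattern is voicing of the final sound: -foj when the stem ends in a voiceless consonant (*hizoh*, *jotbot*); -le when the stem ends in a voiced consonant (*ideznad*, *fijav*, *obir*); -zon when the stem ends in a vowel (*diszetpa*, *ko*).
Since the final sound of *ot* is /t/ (a voiceless consonant), it takes -foj, giving *otfoj*.
*odov*: final sound = /v/, a voiced consonant → -le → *odovle*.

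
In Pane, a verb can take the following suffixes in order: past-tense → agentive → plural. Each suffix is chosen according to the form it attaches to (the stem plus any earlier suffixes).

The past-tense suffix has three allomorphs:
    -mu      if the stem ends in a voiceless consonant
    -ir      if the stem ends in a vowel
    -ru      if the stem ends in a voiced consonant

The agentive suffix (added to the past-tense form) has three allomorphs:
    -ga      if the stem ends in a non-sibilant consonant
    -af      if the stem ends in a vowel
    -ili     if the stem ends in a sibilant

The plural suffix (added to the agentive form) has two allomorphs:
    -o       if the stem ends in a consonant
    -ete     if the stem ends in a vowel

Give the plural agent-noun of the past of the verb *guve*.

*guve*: final sound = /e/, a vowel → -ir → *guveir*.
Since the final sound of the past-tense form *guveir* is /r/ (a non-sibilant consonant), it takes -ga, giving *guveirga*.
The agentive form *guveirga*: final sound = /a/, a vowel → -ete → *guveirgaete*.

guveirgaete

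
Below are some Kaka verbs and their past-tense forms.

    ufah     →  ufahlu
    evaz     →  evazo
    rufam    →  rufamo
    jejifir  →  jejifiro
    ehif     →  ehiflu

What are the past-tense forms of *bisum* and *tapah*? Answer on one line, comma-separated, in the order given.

bisumo, tapahlu

The pattern is voicing of the final consonant: -lu when the stem ends in a voiceless consonant (*ufah*, *ehif*); -o when the stem ends in a voiced consonant (*evaz*, *rufam*, *jejifir*).
*bisum*: final consonant = /m/, voiced → -o → *bisumo*.
*tapah* — final consonant /h/ (voiceless) → -lu → *tapahlu*.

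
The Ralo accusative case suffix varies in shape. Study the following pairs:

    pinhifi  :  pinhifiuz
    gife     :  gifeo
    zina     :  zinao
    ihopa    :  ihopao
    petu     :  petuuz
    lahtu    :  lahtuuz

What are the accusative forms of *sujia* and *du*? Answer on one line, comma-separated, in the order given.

The suffix is conditioned by the last vowel: -uz when the last vowel of the stem is a high vowel (*pinhifi*, *petu*, *lahtu*); -o when the last vowel of the stem is a non-high vowel (*gife*, *zina*, *ihopa*).
*sujia* — last vowel /a/ (a non-high vowel) → -o → *sujiao*.
The last vowel of *du* is /u/, which is a high vowel, so the suffix is -uz, giving *duuz*.

sujiao, duuz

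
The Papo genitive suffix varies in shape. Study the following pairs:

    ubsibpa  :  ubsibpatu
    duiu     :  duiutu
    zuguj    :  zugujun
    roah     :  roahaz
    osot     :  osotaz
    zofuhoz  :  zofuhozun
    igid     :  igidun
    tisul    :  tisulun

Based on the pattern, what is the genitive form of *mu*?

mutu

The alternation tracks the final sound of the stem — -az when the stem ends in a voiceless consonant (*roah*, *osot*); -un when the stem ends in a voiced consonant (*zuguj*, *zofuhoz*, *igid*, *tisul*); -tu when the stem ends in a vowel (*ubsibpa*, *duiu*).
*mu*: final sound = /u/, a vowel → -tu → *mutu*.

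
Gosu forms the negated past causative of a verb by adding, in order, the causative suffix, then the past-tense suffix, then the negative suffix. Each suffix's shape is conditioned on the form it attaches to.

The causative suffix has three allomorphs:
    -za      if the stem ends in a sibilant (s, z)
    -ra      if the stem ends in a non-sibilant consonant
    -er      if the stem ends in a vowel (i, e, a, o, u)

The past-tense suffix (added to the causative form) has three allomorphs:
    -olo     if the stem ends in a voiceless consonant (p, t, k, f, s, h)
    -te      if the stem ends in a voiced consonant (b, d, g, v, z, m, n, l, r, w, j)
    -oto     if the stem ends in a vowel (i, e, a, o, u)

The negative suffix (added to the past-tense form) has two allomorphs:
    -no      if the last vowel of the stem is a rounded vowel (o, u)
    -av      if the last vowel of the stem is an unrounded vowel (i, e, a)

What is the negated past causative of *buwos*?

buwoszaotono

The final sound of *buwos* is /s/, which is a sibilant, so the causative suffix is -za, giving *buwosza*.
The final sound of the causative form *buwosza* is /a/, which is a vowel, so the past-tense suffix is -oto, giving *buwoszaoto*.
The last vowel of the past-tense form *buwoszaoto* is /o/, which is a rounded vowel, so the negative suffix is -no, giving *buwoszaotono*.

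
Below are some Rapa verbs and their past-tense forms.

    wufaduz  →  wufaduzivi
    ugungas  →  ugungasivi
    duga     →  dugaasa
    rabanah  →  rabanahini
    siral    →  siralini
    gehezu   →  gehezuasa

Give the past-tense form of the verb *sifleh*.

Looking at the final sound of each stem: -ivi when the stem ends in a sibilant (*wufaduz*, *ugungas*); -ini when the stem ends in a non-sibilant consonant (*rabanah*, *siral*); -asa when the stem ends in a vowel (*duga*, *gehezu*).
The final sound of *sifleh* is /h/, which is a non-sibilant consonant, so the suffix is -ini, giving *siflehini*.

siflehini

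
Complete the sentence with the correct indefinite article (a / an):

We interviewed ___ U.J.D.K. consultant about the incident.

a

The indefinite article is chosen by the initial *sound* of the following word, not its spelling.
The initialism *U.J.D.K.* is read letter by letter; the first letter, U, is pronounced /juː/, which begins with a consonant sound.
So the article is *a*: We interviewed a U.J.D.K. consultant about the incident.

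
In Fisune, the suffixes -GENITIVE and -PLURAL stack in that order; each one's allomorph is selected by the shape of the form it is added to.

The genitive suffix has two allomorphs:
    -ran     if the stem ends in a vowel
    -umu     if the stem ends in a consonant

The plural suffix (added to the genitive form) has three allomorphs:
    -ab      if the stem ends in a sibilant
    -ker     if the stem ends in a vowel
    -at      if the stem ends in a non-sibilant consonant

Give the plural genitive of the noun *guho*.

guhoranat

Since the final sound of *guho* is /o/ (a vowel), it takes -ran, giving *guhoran*.
The genitive form *guhoran* — final sound /n/ (a non-sibilant consonant) → -at → *guhoranat*.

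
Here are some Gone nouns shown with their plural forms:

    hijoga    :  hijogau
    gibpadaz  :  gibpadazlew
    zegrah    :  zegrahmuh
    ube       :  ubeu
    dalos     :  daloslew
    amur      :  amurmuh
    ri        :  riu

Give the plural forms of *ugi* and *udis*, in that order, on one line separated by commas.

The alternation tracks the final sound of the stem — -lew when the stem ends in a sibilant (*gibpadaz*, *dalos*); -muh when the stem ends in a non-sibilant consonant (*zegrah*, *amur*); -u when the stem ends in a vowel (*hijoga*, *ube*, *ri*).
The final sound of *ugi* is /i/, which is a vowel, so the suffix is -u, giving *ugiu*.
The final sound of *udis* is /s/, which is a sibilant, so the suffix is -lew, giving *udislew*.

ugiu, udislew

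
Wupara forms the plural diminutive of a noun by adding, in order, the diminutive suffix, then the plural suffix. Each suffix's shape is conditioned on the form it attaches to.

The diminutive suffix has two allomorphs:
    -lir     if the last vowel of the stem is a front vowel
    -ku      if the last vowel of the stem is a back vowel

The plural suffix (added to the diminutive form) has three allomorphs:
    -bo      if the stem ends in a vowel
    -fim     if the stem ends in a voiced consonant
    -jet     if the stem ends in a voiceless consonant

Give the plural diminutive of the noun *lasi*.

The last vowel of *lasi* is /i/, which is a front vowel, so the diminutive suffix is -lir, giving *lasilir*.
The final sound of the diminutive form *lasilir* is /r/, which is a voiced consonant, so the plural suffix is -fim, giving *lasilirfim*.

lasilirfim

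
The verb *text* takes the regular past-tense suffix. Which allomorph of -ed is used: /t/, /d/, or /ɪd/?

/ɪd/

The stem *text* ends in /t/ or /d/.
The -ed suffix is realized as /ɪd/ after /t, d/; as /t/ after other voiceless consonants; and as /d/ after other voiced sounds.
So -ed on *text* is pronounced /ɪd/.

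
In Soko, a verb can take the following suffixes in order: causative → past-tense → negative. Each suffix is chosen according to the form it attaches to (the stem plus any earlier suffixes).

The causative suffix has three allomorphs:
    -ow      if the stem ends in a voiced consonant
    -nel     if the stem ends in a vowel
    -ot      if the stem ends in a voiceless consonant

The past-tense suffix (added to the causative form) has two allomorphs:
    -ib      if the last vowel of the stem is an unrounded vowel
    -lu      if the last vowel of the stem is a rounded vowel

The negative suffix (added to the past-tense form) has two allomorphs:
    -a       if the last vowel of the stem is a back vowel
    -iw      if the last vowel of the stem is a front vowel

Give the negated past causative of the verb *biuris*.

Since the final sound of *biuris* is /s/ (a voiceless consonant), it takes -ot, giving *biurisot*.
The causative form *biurisot* — last vowel /o/ (a rounded vowel) → -lu → *biurisotlu*.
Since the last vowel of the past-tense form *biurisotlu* is /u/ (a back vowel), it takes -a, giving *biurisotlua*.

biurisotlua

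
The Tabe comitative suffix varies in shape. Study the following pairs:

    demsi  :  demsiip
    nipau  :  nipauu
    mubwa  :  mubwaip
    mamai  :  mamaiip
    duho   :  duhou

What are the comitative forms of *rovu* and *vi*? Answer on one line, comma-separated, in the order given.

Looking at the last vowel of each stem: -u when the last vowel of the stem is a rounded vowel (*nipau*, *duho*); -ip when the last vowel of the stem is an unrounded vowel (*demsi*, *mubwa*, *mamai*).
The last vowel of *rovu* is /u/, which is a rounded vowel, so the suffix is -u, giving *rovuu*.
Since the last vowel of *vi* is /i/ (an unrounded vowel), it takes -ip, giving *viip*.

rovuu, viip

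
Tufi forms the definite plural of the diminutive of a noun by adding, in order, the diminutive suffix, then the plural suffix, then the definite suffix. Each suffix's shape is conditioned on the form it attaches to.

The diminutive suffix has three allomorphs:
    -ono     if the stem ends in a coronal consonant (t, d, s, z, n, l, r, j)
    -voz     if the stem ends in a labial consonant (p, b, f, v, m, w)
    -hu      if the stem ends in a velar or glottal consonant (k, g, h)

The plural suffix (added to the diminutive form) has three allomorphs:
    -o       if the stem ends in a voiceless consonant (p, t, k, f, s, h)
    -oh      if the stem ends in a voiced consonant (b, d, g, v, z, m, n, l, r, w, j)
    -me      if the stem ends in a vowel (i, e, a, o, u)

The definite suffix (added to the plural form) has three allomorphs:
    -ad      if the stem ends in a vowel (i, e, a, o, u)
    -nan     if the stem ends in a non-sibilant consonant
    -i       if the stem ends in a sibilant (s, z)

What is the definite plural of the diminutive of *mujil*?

*mujil*: final consonant = /l/, coronal → -ono → *mujilono*.
The final sound of the diminutive form *mujilono* is /o/, which is a vowel, so the plural suffix is -me, giving *mujilonome*.
The plural form *mujilonome*: final sound = /e/, a vowel → -ad → *mujilonomead*.

mujilonomead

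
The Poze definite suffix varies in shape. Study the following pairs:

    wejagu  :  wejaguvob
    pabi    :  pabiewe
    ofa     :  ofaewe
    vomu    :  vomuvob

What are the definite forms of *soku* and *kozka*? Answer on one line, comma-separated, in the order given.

The suffix is conditioned by the last vowel: -vob when the last vowel of the stem is a rounded vowel (*wejagu*, *vomu*); -ewe when the last vowel of the stem is an unrounded vowel (*pabi*, *ofa*).
Since the last vowel of *soku* is /u/ (a rounded vowel), it takes -vob, giving *sokuvob*.
The last vowel of *kozka* is /a/, which is an unrounded vowel, so the suffix is -ewe, giving *kozkaewe*.

sokuvob, kozkaewe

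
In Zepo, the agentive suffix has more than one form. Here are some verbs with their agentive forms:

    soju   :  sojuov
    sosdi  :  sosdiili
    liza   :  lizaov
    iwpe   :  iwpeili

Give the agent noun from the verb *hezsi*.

hezsiili

The suffix is conditioned by the last vowel: -ili when the last vowel of the stem is a front vowel (*sosdi*, *iwpe*); -ov when the last vowel of the stem is a back vowel (*soju*, *liza*).
*hezsi*: last vowel = /i/, a front vowel → -ili → *hezsiili*.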